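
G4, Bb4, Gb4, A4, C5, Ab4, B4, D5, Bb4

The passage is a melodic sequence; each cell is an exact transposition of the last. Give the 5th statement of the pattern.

Unit = 3 notes; the statements start on G4, A4, B4, moving up a 2nd each time.
Extending up a 2nd: C#5 → D#5.
From D#5 the exact shape gives D#5 F#5 D5.

D#5 F#5 D5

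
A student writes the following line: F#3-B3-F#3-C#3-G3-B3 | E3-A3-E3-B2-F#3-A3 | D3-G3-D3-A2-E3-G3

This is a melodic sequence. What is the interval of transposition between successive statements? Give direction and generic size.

down a 2nd

With a 6-note motive the entries are F#3, E3, D3, each down a 2nd from the previous.
From F#3 to E3: down a 2nd.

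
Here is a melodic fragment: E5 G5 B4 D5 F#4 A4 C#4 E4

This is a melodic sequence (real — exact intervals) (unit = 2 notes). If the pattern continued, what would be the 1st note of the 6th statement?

The unit is 2 notes. Position-1 pitches of the 4 shown cells: E5, B4, F#4, C#4.
Carrying that down a 4th forward: G#3 → D#3.

D#3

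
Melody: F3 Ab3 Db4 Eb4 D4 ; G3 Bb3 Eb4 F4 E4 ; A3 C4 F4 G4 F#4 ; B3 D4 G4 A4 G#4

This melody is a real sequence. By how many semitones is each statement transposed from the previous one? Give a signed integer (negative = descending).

Unit = 5 notes; the statements start on F3, G3, A3, B3, moving up a 2nd each time.
Counting half-steps from F3 to G3: 2.

2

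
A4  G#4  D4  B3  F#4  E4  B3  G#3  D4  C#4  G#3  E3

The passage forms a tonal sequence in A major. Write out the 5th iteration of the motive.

With a 4-note motive the entries are A4, F#4, D4, each down a 3rd from the previous.
Continuing the starts: B3 → G#3.
So cell 5 is G#3 F#3 C#3 A2.

G#3 F#3 C#3 A2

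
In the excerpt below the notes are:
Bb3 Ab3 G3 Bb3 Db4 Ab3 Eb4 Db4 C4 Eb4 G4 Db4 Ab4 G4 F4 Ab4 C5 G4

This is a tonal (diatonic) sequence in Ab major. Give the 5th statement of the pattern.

Taking 6-note groups, the heads are Bb3, Eb4, Ab4: the pattern moves up a 4th.
Carrying on: Db5 → G5.
From G5 the diatonic shape gives G5 F5 Eb5 G5 Bb5 F5.

G5 F5 Eb5 G5 Bb5 F5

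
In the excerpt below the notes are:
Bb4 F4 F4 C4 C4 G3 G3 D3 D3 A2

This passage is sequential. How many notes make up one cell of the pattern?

Try groups of 2 (5 cells in 10 notes):
Bb4 F4 | F4 C4 | C4 G3 | G3 D3 | D3 A2
That's a consistent down a 4th shift per cell, and no other grouping gives one.

2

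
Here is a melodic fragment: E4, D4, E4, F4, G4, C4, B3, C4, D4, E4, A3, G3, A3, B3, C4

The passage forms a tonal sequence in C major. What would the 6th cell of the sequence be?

B2 A2 B2 C3 D3

Unit = 5 notes; the statements start on E4, C4, A3, moving down a 3rd each time.
Continuing the starts: F3 → D3 → B2.
Statement 6 starts on B2 and keeps the same diatonic contour: B2 A2 B2 C3 D3.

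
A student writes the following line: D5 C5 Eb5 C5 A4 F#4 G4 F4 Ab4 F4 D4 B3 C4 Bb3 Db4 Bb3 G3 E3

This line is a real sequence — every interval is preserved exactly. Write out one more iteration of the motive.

The 6-note cells begin on D5, G4, C4 — each down a 5th from the last.
So cell 4 is F3 Eb3 Gb3 Eb3 C3 A2.

F3 Eb3 Gb3 Eb3 C3 A2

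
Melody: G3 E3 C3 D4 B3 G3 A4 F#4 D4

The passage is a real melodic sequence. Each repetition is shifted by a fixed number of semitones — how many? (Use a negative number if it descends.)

With a 3-note motive the entries are G3, D4, A4, each up a 5th from the previous.
Counting half-steps from G3 to D4: 7.

7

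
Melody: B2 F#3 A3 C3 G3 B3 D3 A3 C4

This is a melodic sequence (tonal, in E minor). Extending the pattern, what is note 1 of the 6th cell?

G3

The unit is 3 notes. Position-1 pitches of the 3 shown cells: B2, C3, D3.
Each moves up a 2nd. Continuing: E3 → F#3 → G3.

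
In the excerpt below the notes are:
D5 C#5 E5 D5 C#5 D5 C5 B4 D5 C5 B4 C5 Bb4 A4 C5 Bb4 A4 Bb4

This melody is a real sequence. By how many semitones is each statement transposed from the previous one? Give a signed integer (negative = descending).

-2

The 6-note cells begin on D5, C5, Bb4 — each down a 2nd from the last.
Counting half-steps from D5 to C5: -2.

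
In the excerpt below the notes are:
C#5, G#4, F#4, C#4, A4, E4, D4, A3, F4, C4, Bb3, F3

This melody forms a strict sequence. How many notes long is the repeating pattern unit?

There are 12 notes; a 4-note unit gives 3 cells:
C#5 G#4 F#4 C#4 | A4 E4 D4 A3 | F4 C4 Bb3 F3
That's a consistent down a 3rd shift per cell, and no other grouping gives one.

4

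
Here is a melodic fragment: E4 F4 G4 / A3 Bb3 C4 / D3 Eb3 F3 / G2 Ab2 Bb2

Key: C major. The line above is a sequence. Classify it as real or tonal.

Each cell has the same semitone pattern (1, 2) — intervals are preserved exactly.
And Bb3 lies outside C major, so the sequence is real rather than tonal.

real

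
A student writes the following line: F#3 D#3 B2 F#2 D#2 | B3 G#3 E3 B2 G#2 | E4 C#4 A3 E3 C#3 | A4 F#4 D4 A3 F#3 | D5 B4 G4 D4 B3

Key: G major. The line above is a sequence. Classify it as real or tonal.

real

Each cell has the same semitone pattern (-3, -4, -5, -3) — intervals are preserved exactly.
And D#3 lies outside G major, so the sequence is real rather than tonal.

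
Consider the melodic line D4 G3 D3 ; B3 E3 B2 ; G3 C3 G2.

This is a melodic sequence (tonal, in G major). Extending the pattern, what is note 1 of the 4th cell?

Grouping in 3s, the 1st note of each cell is D4, B3, G3.
Each moves down a 3rd; the next is E3.

E3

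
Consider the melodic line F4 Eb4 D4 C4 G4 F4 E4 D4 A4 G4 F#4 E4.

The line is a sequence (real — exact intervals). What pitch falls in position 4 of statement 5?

Grouping in 4s, the 4th note of each cell is C4, D4, E4.
Carrying that up a 2nd forward: F#4 → G#4.

G#4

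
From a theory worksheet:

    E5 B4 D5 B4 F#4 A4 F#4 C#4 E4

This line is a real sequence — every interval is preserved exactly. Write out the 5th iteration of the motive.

G#3 D#3 F#3

Taking 3-note groups, the heads are E5, B4, F#4: the pattern moves down a 4th.
Extending down a 4th: C#4 → G#3.
From G#3 the exact shape gives G#3 D#3 F#3.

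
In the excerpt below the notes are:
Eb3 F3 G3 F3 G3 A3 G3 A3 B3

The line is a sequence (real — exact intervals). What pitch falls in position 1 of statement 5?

With 3-note cells, note 1 of each statement runs Eb3, F3, G3.
Extending up a 2nd: A3 → B3.

B3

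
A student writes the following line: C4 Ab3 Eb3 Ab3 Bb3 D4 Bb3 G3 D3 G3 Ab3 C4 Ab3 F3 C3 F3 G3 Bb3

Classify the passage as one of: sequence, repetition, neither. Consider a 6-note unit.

Each 6-note cell is the previous one transposed down a 2nd.

sequence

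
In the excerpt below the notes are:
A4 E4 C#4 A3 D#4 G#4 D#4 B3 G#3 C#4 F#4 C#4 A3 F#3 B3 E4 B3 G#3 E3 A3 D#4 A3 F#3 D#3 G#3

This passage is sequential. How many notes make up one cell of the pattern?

There are 25 notes; a 5-note unit gives 5 cells:
A4 E4 C#4 A3 D#4 | G#4 D#4 B3 G#3 C#4 | F#4 C#4 A3 F#3 B3 | E4 B3 G#3 E3 A3 | D#4 A3 F#3 D#3 G#3
That's a consistent down a 2nd shift per cell, and no other grouping gives one.

5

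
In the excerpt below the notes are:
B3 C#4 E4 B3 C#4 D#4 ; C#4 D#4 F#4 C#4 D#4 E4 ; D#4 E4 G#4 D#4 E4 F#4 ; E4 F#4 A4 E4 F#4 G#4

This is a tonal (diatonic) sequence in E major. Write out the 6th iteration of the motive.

G#4 A4 C#5 G#4 A4 B4

The 6-note cells begin on B3, C#4, D#4, E4 — each up a 2nd from the last.
Carrying on: F#4 → G#4.
From G#4 the diatonic shape gives G#4 A4 C#5 G#4 A4 B4.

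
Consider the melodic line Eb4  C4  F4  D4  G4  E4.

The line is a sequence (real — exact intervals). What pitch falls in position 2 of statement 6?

A#4

With 2-note cells, note 2 of each statement runs C4, D4, E4.
Each moves up a 2nd. Continuing: F#4 → G#4 → A#4.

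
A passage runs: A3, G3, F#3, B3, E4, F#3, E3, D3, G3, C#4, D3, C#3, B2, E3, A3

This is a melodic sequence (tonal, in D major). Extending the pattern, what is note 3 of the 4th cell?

Grouping in 5s, the 3rd note of each cell is F#3, D3, B2.
From B2, down a 3rd gives G2.

G2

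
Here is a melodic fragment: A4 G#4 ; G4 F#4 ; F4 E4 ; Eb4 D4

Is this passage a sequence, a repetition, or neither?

sequence

Each 2-note cell is the previous one transposed down a 2nd.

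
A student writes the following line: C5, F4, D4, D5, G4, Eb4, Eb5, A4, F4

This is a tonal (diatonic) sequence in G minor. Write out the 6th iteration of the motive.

With a 3-note motive the entries are C5, D5, Eb5, each up a 2nd from the previous.
Continuing the starts: F5 → G5 → A5.
Statement 6 starts on A5 and keeps the same diatonic contour: A5 D5 Bb4.

A5 D5 Bb4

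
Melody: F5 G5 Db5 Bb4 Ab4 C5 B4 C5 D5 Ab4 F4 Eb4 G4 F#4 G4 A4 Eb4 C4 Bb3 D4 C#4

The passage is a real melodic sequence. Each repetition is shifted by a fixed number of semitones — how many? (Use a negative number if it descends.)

With a 7-note motive the entries are F5, C5, G4, each down a 4th from the previous.
F5 to C5 spans -5 semitones.

-5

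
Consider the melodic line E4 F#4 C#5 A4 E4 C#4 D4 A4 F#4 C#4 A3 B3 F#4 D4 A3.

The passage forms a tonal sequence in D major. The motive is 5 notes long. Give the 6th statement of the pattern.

Unit = 5 notes; the statements start on E4, C#4, A3, moving down a 3rd each time.
Continuing the starts: F#3 → D3 → B2.
Statement 6 starts on B2 and keeps the same diatonic contour: B2 C#3 G3 E3 B2.

B2 C#3 G3 E3 B2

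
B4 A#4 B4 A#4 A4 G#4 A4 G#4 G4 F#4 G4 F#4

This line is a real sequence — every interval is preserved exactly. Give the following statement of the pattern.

The 4-note cells begin on B4, A4, G4 — each down a 2nd from the last.
From F4 the exact shape gives F4 E4 F4 E4.

F4 E4 F4 E4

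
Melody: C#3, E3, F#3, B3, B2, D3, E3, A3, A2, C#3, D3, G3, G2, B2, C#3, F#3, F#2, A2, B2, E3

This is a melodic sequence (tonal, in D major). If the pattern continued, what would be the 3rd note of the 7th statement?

Grouping in 4s, the 3rd note of each cell is F#3, E3, D3, C#3, B2.
Each moves down a 2nd. Continuing: A2 → G2.

G2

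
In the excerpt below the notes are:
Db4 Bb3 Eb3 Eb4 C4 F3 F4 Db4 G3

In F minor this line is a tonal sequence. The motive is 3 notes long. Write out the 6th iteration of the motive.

Bb4 G4 C4

The 3-note cells begin on Db4, Eb4, F4 — each up a 2nd from the last.
Extending up a 2nd: G4 → Ab4 → Bb4.
So cell 6 is Bb4 G4 C4.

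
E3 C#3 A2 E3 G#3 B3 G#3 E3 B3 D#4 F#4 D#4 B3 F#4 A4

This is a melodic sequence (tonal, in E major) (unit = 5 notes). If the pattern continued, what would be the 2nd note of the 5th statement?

E5

The unit is 5 notes. Position-2 pitches of the 3 shown cells: C#3, G#3, D#4.
Each moves up a 5th. Continuing: A4 → E5.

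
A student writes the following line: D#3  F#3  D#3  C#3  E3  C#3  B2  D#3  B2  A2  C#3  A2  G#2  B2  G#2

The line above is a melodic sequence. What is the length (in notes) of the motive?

15 notes total. Splitting into 5 groups of 3:
D#3 F#3 D#3 | C#3 E3 C#3 | B2 D#3 B2 | A2 C#3 A2 | G#2 B2 G#2
Each cell is the previous one down a 2nd — so the unit is 3 notes.

3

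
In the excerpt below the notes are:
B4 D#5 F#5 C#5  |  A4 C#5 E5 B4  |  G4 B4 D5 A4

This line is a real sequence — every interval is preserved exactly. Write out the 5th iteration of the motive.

Eb4 G4 Bb4 F4

Unit = 4 notes; the statements start on B4, A4, G4, moving down a 2nd each time.
Continuing the starts: F4 → Eb4.
So cell 5 is Eb4 G4 Bb4 F4.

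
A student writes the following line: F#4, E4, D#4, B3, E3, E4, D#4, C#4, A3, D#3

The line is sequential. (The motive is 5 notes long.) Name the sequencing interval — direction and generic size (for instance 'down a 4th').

down a 2nd

With a 5-note motive the entries are F#4, E4, each down a 2nd from the previous.
F#4 to E4 is down a 2nd.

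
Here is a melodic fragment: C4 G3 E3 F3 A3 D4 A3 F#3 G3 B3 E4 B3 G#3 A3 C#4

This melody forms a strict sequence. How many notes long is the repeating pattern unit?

Try groups of 5 (3 cells in 15 notes):
C4 G3 E3 F3 A3 | D4 A3 F#3 G3 B3 | E4 B3 G#3 A3 C#4
Every group is a transposition up a 2nd of the one before; no shorter unit works.

5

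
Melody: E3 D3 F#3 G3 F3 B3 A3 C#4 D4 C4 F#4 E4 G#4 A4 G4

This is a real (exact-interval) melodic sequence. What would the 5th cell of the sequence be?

With a 5-note motive the entries are E3, B3, F#4, each up a 5th from the previous.
Continuing the starts: C#5 → G#5.
So cell 5 is G#5 F#5 A#5 B5 A5.

G#5 F#5 A#5 B5 A5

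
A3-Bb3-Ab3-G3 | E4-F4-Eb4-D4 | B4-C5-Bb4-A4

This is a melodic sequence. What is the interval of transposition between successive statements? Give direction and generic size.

up a 5th

Unit = 4 notes; the statements start on A3, E4, B4, moving up a 5th each time.
From A3 to E4: up a 5th.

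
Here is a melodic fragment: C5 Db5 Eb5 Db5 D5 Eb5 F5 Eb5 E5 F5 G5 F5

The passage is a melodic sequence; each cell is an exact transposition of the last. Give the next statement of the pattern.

Taking 4-note groups, the heads are C5, D5, E5: the pattern moves up a 2nd.
From F#5 the exact shape gives F#5 G5 A5 G5.

F#5 G5 A5 G5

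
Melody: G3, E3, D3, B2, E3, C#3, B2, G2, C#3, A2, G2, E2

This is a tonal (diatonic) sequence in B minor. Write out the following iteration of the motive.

A2 F#2 E2 C#2

The 4-note cells begin on G3, E3, C#3 — each down a 3rd from the last.
Statement 4 starts on A2 and keeps the same diatonic contour: A2 F#2 E2 C#2.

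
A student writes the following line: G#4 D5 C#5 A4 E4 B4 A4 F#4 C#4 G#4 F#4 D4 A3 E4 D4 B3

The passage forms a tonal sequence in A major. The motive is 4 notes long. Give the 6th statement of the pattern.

D3 A3 G#3 E3

With a 4-note motive the entries are G#4, E4, C#4, A3, each down a 3rd from the previous.
Extending down a 3rd: F#3 → D3.
So cell 6 is D3 A3 G#3 E3.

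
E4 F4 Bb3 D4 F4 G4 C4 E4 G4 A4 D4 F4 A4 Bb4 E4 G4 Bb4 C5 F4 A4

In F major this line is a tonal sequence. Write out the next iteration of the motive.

The 4-note cells begin on E4, F4, G4, A4, Bb4 — each up a 2nd from the last.
So cell 6 is C5 D5 G4 Bb4.

C5 D5 G4 Bb4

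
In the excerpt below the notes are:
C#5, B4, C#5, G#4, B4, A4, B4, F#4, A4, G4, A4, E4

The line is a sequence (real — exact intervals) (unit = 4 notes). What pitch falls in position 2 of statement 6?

Db4

The unit is 4 notes. Position-2 pitches of the 3 shown cells: B4, A4, G4.
Each moves down a 2nd. Continuing: F4 → Eb4 → Db4.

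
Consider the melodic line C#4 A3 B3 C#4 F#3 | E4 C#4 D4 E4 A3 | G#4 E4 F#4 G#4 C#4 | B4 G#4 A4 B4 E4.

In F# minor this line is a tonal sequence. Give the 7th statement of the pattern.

A5 F#5 G#5 A5 D5

Taking 5-note groups, the heads are C#4, E4, G#4, B4: the pattern moves up a 3rd.
Extending up a 3rd: D5 → F#5 → A5.
Statement 7 starts on A5 and keeps the same diatonic contour: A5 F#5 G#5 A5 D5.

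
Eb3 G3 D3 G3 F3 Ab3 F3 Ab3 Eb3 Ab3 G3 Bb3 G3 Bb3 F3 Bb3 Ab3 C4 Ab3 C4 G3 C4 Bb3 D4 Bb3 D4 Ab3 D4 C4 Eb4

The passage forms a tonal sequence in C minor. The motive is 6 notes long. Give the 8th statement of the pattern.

Eb4 G4 D4 G4 F4 Ab4

The 6-note cells begin on Eb3, F3, G3, Ab3, Bb3 — each up a 2nd from the last.
Continuing the starts: C4 → D4 → Eb4.
Statement 8 starts on Eb4 and keeps the same diatonic contour: Eb4 G4 D4 G4 F4 Ab4.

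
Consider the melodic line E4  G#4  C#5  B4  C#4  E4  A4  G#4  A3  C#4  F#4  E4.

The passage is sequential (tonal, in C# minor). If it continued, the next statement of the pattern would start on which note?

F#3

Taking 4-note groups, the heads are E4, C#4, A3: the pattern moves down a 3rd.
One more step down a 3rd gives F#3.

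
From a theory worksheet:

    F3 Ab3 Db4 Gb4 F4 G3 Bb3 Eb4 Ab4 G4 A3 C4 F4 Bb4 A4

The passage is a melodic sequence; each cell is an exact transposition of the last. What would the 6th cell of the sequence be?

The 5-note cells begin on F3, G3, A3 — each up a 2nd from the last.
Extending up a 2nd: B3 → C#4 → D#4.
From D#4 the exact shape gives D#4 F#4 B4 E5 D#5.

D#4 F#4 B4 E5 D#5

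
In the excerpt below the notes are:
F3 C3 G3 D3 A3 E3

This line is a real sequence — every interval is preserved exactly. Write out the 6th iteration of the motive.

D#4 A#3

With a 2-note motive the entries are F3, G3, A3, each up a 2nd from the previous.
Extending up a 2nd: B3 → C#4 → D#4.
From D#4 the exact shape gives D#4 A#3.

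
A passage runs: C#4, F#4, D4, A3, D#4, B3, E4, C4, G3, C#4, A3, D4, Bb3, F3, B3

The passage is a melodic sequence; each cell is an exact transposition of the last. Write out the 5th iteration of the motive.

F3 Bb3 Gb3 Db3 G3

Unit = 5 notes; the statements start on C#4, B3, A3, moving down a 2nd each time.
Carrying on: G3 → F3.
Statement 5 starts on F3 and keeps the same exact contour: F3 Bb3 Gb3 Db3 G3.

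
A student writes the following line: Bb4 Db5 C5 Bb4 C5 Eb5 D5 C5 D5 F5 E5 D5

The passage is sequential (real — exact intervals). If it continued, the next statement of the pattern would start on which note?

E5

Taking 4-note groups, the heads are Bb4, C5, D5: the pattern moves up a 2nd.
The next head, up a 2nd from D5, is E5.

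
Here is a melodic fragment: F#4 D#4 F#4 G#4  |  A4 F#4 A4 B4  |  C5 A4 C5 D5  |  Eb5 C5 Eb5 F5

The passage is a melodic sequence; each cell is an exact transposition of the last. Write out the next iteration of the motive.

Gb5 Eb5 Gb5 Ab5

The 4-note cells begin on F#4, A4, C5, Eb5 — each up a 3rd from the last.
From Gb5 the exact shape gives Gb5 Eb5 Gb5 Ab5.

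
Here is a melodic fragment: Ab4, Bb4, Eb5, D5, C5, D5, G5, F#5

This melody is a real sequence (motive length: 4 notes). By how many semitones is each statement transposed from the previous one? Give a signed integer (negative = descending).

4

Unit = 4 notes; the statements start on Ab4, C5, moving up a 3rd each time.
Counting half-steps from Ab4 to C5: 4.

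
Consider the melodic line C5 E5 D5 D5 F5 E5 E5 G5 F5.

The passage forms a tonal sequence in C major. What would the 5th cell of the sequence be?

G5 B5 A5

Taking 3-note groups, the heads are C5, D5, E5: the pattern moves up a 2nd.
Continuing the starts: F5 → G5.
So cell 5 is G5 B5 A5.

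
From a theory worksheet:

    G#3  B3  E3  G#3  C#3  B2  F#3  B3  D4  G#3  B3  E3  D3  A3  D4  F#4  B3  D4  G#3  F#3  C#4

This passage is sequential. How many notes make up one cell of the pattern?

Try groups of 7 (3 cells in 21 notes):
G#3 B3 E3 G#3 C#3 B2 F#3 | B3 D4 G#3 B3 E3 D3 A3 | D4 F#4 B3 D4 G#3 F#3 C#4
That's a consistent up a 3rd shift per cell, and no other grouping gives one.

7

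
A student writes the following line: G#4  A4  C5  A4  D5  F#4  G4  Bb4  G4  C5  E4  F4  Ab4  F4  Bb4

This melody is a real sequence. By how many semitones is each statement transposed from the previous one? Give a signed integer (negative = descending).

With a 5-note motive the entries are G#4, F#4, E4, each down a 2nd from the previous.
G#4→F#4 is 66 − 68 = -2 semitones.

-2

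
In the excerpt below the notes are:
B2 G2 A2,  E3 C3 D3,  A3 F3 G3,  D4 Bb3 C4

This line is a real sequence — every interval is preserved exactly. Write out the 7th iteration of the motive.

F5 Db5 Eb5

Taking 3-note groups, the heads are B2, E3, A3, D4: the pattern moves up a 4th.
Extending up a 4th: G4 → C5 → F5.
From F5 the exact shape gives F5 Db5 Eb5.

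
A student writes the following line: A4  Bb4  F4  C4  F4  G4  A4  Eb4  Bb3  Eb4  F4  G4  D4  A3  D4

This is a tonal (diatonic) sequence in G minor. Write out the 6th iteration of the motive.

C4 D4 A3 Eb3 A3

With a 5-note motive the entries are A4, G4, F4, each down a 2nd from the previous.
Carrying on: Eb4 → D4 → C4.
Statement 6 starts on C4 and keeps the same diatonic contour: C4 D4 A3 Eb3 A3.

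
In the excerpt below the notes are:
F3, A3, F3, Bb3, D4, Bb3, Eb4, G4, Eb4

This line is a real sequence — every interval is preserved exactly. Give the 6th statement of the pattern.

Gb5 Bb5 Gb5

With a 3-note motive the entries are F3, Bb3, Eb4, each up a 4th from the previous.
Extending up a 4th: Ab4 → Db5 → Gb5.
From Gb5 the exact shape gives Gb5 Bb5 Gb5.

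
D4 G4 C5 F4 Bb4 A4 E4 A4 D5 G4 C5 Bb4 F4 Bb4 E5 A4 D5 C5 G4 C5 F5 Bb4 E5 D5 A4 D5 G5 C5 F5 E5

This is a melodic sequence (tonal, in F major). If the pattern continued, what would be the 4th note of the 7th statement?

E5

Grouping in 6s, the 4th note of each cell is F4, G4, A4, Bb4, C5.
Extending up a 2nd: D5 → E5.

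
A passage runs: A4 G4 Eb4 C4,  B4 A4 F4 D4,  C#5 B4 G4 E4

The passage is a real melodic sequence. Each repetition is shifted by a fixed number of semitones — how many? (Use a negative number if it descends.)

Taking 4-note groups, the heads are A4, B4, C#5: the pattern moves up a 2nd.
Counting half-steps from A4 to B4: 2.

2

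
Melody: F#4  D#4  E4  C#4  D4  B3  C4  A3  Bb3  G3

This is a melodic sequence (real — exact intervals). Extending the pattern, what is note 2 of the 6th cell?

F3

The unit is 2 notes. Position-2 pitches of the 5 shown cells: D#4, C#4, B3, A3, G3.
Each moves down a 2nd; the next is F3.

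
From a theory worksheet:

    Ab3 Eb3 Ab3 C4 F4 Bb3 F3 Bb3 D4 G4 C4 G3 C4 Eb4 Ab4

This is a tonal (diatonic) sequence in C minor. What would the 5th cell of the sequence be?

The 5-note cells begin on Ab3, Bb3, C4 — each up a 2nd from the last.
Continuing the starts: D4 → Eb4.
From Eb4 the diatonic shape gives Eb4 Bb3 Eb4 G4 C5.

Eb4 Bb3 Eb4 G4 C5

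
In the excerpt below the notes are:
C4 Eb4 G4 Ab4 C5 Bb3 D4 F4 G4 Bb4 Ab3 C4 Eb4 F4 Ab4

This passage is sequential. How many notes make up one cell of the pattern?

5

15 notes total. Splitting into 3 groups of 5:
C4 Eb4 G4 Ab4 C5 | Bb3 D4 F4 G4 Bb4 | Ab3 C4 Eb4 F4 Ab4
That's a consistent down a 2nd shift per cell, and no other grouping gives one.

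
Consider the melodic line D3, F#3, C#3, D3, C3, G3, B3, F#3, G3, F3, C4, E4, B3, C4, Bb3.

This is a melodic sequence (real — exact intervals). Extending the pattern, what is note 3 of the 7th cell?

G5

With 5-note cells, note 3 of each statement runs C#3, F#3, B3.
Carrying that up a 4th forward: E4 → A4 → D5 → G5.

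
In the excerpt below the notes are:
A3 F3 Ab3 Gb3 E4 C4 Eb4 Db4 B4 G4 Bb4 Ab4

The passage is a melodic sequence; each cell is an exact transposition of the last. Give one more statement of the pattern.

F#5 D5 F5 Eb5

With a 4-note motive the entries are A3, E4, B4, each up a 5th from the previous.
So cell 4 is F#5 D5 F5 Eb5.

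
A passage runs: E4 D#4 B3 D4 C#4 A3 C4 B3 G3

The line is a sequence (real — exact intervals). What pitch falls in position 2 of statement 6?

Grouping in 3s, the 2nd note of each cell is D#4, C#4, B3.
Extending down a 2nd: A3 → G3 → F3.

F3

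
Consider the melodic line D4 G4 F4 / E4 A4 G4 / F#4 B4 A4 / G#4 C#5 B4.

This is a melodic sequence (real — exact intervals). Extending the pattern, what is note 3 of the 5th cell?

With 3-note cells, note 3 of each statement runs F4, G4, A4, B4.
Each moves up a 2nd; the next is C#5.

C#5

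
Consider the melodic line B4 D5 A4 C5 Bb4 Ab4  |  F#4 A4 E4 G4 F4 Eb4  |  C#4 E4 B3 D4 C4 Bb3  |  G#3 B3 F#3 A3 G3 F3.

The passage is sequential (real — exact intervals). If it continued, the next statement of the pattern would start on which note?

With a 6-note motive the entries are B4, F#4, C#4, G#3, each down a 4th from the previous.
One more step down a 4th gives D#3.

D#3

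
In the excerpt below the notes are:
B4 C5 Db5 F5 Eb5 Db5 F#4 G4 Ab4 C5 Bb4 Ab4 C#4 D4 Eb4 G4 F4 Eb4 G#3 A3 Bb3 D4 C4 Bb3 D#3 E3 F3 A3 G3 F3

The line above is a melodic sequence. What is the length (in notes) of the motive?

Try groups of 6 (5 cells in 30 notes):
B4 C5 Db5 F5 Eb5 Db5 | F#4 G4 Ab4 C5 Bb4 Ab4 | C#4 D4 Eb4 G4 F4 Eb4 | G#3 A3 Bb3 D4 C4 Bb3 | D#3 E3 F3 A3 G3 F3
Each cell is the previous one down a 4th — so the unit is 6 notes.

6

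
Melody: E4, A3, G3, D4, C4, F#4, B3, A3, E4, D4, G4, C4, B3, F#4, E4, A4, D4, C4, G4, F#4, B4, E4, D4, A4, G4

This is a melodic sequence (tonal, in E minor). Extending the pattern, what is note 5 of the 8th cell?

Grouping in 5s, the 5th note of each cell is C4, D4, E4, F#4, G4.
Carrying that up a 2nd forward: A4 → B4 → C5.

C5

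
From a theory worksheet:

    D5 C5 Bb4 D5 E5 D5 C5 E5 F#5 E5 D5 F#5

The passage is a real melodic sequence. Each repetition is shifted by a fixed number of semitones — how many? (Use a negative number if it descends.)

2

Unit = 4 notes; the statements start on D5, E5, F#5, moving up a 2nd each time.
Counting half-steps from D5 to E5: 2.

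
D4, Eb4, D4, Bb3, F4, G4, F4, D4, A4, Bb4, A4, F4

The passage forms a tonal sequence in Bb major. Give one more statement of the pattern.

C5 D5 C5 A4

The 4-note cells begin on D4, F4, A4 — each up a 3rd from the last.
From C5 the diatonic shape gives C5 D5 C5 A4.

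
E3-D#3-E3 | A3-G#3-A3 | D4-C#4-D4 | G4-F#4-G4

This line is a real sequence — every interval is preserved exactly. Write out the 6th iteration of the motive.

F5 E5 F5

Unit = 3 notes; the statements start on E3, A3, D4, G4, moving up a 4th each time.
Continuing the starts: C5 → F5.
From F5 the exact shape gives F5 E5 F5.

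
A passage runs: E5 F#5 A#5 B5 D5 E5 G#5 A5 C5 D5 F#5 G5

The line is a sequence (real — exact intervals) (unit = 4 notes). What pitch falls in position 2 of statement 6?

Ab4

With 4-note cells, note 2 of each statement runs F#5, E5, D5.
Carrying that down a 2nd forward: C5 → Bb4 → Ab4.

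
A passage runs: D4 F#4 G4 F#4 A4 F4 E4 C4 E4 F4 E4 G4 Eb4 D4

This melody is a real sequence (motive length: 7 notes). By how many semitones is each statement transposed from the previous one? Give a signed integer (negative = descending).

With a 7-note motive the entries are D4, C4, each down a 2nd from the previous.
D4→C4 is 60 − 62 = -2 semitones.

-2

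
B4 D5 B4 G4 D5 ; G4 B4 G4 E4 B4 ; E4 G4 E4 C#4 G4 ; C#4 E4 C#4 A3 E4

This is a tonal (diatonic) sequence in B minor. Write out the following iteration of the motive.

A3 C#4 A3 F#3 C#4

The 5-note cells begin on B4, G4, E4, C#4 — each down a 3rd from the last.
Statement 5 starts on A3 and keeps the same diatonic contour: A3 C#4 A3 F#3 C#4.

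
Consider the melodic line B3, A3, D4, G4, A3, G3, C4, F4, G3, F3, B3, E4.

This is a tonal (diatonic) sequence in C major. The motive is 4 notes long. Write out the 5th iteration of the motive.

Unit = 4 notes; the statements start on B3, A3, G3, moving down a 2nd each time.
Extending down a 2nd: F3 → E3.
So cell 5 is E3 D3 G3 C4.

E3 D3 G3 C4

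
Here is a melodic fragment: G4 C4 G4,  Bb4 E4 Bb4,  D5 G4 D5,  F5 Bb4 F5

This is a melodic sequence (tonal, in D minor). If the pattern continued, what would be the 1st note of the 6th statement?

C6

Grouping in 3s, the 1st note of each cell is G4, Bb4, D5, F5.
Extending up a 3rd: A5 → C6.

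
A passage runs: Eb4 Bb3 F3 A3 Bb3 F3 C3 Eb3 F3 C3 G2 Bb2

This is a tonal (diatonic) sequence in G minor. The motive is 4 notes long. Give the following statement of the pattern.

C3 G2 D2 F2

Unit = 4 notes; the statements start on Eb4, Bb3, F3, moving down a 4th each time.
So cell 4 is C3 G2 D2 F2.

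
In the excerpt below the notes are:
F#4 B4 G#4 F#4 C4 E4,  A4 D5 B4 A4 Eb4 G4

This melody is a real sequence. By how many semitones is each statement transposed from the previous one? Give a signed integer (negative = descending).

Taking 6-note groups, the heads are F#4, A4: the pattern moves up a 3rd.
Counting half-steps from F#4 to A4: 3.

3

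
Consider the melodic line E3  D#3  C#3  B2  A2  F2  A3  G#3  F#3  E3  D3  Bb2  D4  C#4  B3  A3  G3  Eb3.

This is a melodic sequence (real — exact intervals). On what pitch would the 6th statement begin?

F5

The 6-note cells begin on E3, A3, D4 — each up a 4th from the last.
Extending the heads up a 4th: G4 → C5 → F5.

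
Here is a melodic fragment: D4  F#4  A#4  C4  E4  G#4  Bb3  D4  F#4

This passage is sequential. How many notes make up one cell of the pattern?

9 notes total. Splitting into 3 groups of 3:
D4 F#4 A#4 | C4 E4 G#4 | Bb3 D4 F#4
Every group is a transposition down a 2nd of the one before; no shorter unit works.

3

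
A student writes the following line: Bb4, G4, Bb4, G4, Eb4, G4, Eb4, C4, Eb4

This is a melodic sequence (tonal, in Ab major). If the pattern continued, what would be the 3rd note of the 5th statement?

Ab3

The unit is 3 notes. Position-3 pitches of the 3 shown cells: Bb4, G4, Eb4.
Carrying that down a 3rd forward: C4 → Ab3.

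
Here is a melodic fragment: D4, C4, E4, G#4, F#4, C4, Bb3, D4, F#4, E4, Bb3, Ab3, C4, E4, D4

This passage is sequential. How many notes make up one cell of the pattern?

5

There are 15 notes; a 5-note unit gives 3 cells:
D4 C4 E4 G#4 F#4 | C4 Bb3 D4 F#4 E4 | Bb3 Ab3 C4 E4 D4
Every group is a transposition down a 2nd of the one before; no shorter unit works.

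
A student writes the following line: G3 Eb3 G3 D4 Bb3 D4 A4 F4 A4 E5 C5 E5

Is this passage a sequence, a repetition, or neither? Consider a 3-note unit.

sequence

Each 3-note cell is the previous one transposed up a 5th.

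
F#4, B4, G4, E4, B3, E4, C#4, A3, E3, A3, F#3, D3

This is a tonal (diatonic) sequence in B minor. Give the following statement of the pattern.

A2 D3 B2 G2

The 4-note cells begin on F#4, B3, E3 — each down a 5th from the last.
Statement 4 starts on A2 and keeps the same diatonic contour: A2 D3 B2 G2.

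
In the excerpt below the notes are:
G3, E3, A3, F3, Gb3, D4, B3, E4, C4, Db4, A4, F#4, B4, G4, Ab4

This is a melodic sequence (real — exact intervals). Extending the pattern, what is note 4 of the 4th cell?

D5

Grouping in 5s, the 4th note of each cell is F3, C4, G4.
One more up a 5th gives D5.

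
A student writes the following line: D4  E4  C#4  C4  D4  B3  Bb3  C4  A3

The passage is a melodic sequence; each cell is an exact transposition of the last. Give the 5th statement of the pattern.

Taking 3-note groups, the heads are D4, C4, Bb3: the pattern moves down a 2nd.
Continuing the starts: Ab3 → Gb3.
Statement 5 starts on Gb3 and keeps the same exact contour: Gb3 Ab3 F3.

Gb3 Ab3 F3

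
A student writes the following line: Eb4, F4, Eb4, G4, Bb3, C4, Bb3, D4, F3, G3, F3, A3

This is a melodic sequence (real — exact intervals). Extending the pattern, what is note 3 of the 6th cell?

D2

Grouping in 4s, the 3rd note of each cell is Eb4, Bb3, F3.
Carrying that down a 4th forward: C3 → G2 → D2.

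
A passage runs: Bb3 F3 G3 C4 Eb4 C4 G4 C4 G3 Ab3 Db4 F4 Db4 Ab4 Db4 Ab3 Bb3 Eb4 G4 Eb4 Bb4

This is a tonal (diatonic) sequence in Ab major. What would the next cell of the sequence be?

Eb4 Bb3 C4 F4 Ab4 F4 C5

Taking 7-note groups, the heads are Bb3, C4, Db4: the pattern moves up a 2nd.
Statement 4 starts on Eb4 and keeps the same diatonic contour: Eb4 Bb3 C4 F4 Ab4 F4 C5.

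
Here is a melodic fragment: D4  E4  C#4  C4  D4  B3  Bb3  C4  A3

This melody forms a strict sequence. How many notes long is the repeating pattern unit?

3

There are 9 notes; a 3-note unit gives 3 cells:
D4 E4 C#4 | C4 D4 B3 | Bb3 C4 A3
That's a consistent down a 2nd shift per cell, and no other grouping gives one.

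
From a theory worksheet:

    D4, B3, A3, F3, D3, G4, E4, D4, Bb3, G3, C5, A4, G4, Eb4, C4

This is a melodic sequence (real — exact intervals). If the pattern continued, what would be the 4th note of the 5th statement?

Grouping in 5s, the 4th note of each cell is F3, Bb3, Eb4.
Each moves up a 4th. Continuing: Ab4 → Db5.

Db5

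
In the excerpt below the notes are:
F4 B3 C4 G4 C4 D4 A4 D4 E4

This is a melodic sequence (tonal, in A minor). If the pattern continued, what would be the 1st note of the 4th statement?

The unit is 3 notes. Position-1 pitches of the 3 shown cells: F4, G4, A4.
Each moves up a 2nd; the next is B4.

B4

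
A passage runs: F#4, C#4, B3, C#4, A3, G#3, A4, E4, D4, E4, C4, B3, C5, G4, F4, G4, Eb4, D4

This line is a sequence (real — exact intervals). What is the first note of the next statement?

Eb5

Unit = 6 notes; the statements start on F#4, A4, C5, moving up a 3rd each time.
The next head, up a 3rd from C5, is Eb5.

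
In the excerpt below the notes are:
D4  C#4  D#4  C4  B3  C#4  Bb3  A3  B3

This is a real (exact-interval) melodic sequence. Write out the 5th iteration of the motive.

The 3-note cells begin on D4, C4, Bb3 — each down a 2nd from the last.
Carrying on: Ab3 → Gb3.
From Gb3 the exact shape gives Gb3 F3 G3.

Gb3 F3 G3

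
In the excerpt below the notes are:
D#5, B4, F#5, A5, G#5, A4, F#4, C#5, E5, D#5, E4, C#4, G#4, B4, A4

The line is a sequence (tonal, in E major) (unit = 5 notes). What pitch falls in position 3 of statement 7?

B2

Grouping in 5s, the 3rd note of each cell is F#5, C#5, G#4.
Carrying that down a 4th forward: D#4 → A3 → E3 → B2.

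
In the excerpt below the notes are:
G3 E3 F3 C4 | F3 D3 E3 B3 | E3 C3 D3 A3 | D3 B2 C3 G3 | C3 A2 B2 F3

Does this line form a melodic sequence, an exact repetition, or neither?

sequence

Each 4-note cell is the previous one transposed down a 2nd.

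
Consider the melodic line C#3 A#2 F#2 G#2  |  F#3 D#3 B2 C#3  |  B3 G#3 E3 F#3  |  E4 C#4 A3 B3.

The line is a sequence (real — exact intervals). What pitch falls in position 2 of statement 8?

Grouping in 4s, the 2nd note of each cell is A#2, D#3, G#3, C#4.
Carrying that up a 4th forward: F#4 → B4 → E5 → A5.

A5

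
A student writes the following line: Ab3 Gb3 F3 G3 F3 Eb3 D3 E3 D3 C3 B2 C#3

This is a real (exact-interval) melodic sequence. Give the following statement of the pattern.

With a 4-note motive the entries are Ab3, F3, D3, each down a 3rd from the previous.
From B2 the exact shape gives B2 A2 G#2 A#2.

B2 A2 G#2 A#2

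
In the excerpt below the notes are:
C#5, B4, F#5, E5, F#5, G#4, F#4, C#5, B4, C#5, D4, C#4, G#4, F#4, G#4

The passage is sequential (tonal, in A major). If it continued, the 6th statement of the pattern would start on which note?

B2

With a 5-note motive the entries are C#5, G#4, D4, each down a 4th from the previous.
Continuing: A3 → E3 → B2. Statement 6 starts on B2.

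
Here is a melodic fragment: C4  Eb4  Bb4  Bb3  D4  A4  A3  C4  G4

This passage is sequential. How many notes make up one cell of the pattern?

3

Try groups of 3 (3 cells in 9 notes):
C4 Eb4 Bb4 | Bb3 D4 A4 | A3 C4 G4
That's a consistent down a 2nd shift per cell, and no other grouping gives one.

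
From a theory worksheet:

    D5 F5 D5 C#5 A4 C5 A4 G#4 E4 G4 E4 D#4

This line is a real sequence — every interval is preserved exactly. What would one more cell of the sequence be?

B3 D4 B3 A#3

With a 4-note motive the entries are D5, A4, E4, each down a 4th from the previous.
So cell 4 is B3 D4 B3 A#3.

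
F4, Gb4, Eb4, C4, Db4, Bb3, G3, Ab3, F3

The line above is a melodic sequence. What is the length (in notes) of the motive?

3

Try groups of 3 (3 cells in 9 notes):
F4 Gb4 Eb4 | C4 Db4 Bb3 | G3 Ab3 F3
That's a consistent down a 4th shift per cell, and no other grouping gives one.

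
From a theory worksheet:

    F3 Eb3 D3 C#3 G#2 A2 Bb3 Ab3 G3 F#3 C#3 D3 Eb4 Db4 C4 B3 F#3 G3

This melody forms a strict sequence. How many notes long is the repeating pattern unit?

There are 18 notes; a 6-note unit gives 3 cells:
F3 Eb3 D3 C#3 G#2 A2 | Bb3 Ab3 G3 F#3 C#3 D3 | Eb4 Db4 C4 B3 F#3 G3
That's a consistent up a 4th shift per cell, and no other grouping gives one.

6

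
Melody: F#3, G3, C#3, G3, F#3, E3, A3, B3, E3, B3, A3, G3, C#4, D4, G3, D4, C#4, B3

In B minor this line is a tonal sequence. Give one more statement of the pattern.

With a 6-note motive the entries are F#3, A3, C#4, each up a 3rd from the previous.
From E4 the diatonic shape gives E4 F#4 B3 F#4 E4 D4.

E4 F#4 B3 F#4 E4 D4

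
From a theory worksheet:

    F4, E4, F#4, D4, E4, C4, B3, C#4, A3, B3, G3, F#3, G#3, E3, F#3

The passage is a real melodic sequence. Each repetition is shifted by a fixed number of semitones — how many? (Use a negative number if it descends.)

Taking 5-note groups, the heads are F4, C4, G3: the pattern moves down a 4th.
F4→C4 is 60 − 65 = -5 semitones.

-5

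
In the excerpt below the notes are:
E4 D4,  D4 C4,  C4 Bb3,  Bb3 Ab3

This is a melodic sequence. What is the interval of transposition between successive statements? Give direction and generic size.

down a 2nd

The 2-note cells begin on E4, D4, C4, Bb3 — each down a 2nd from the last.
E4 to D4 is down a 2nd.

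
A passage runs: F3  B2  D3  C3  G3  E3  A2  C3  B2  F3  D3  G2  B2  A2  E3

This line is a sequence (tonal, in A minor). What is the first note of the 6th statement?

A2

With a 5-note motive the entries are F3, E3, D3, each down a 2nd from the previous.
Continuing: C3 → B2 → A2. Statement 6 starts on A2.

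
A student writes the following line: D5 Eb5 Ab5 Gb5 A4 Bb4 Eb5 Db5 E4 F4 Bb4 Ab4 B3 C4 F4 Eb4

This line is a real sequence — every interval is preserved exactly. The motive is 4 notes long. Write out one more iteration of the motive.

With a 4-note motive the entries are D5, A4, E4, B3, each down a 4th from the previous.
Statement 5 starts on F#3 and keeps the same exact contour: F#3 G3 C4 Bb3.

F#3 G3 C4 Bb3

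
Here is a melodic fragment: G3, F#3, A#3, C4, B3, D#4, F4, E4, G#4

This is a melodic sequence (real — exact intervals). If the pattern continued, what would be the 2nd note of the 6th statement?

Grouping in 3s, the 2nd note of each cell is F#3, B3, E4.
Extending up a 4th: A4 → D5 → G5.

G5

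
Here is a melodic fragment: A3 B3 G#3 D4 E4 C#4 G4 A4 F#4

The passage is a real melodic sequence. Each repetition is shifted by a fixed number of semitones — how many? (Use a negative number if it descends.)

5

With a 3-note motive the entries are A3, D4, G4, each up a 4th from the previous.
A3 to D4 spans +5 semitones.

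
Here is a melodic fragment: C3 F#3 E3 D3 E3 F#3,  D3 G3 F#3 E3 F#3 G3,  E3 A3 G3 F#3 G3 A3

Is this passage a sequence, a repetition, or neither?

sequence

Each 6-note cell is the previous one transposed up a 2nd.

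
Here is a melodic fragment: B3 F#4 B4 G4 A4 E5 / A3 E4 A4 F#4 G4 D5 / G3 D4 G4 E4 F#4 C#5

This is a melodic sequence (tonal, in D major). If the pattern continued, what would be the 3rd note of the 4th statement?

F#4

The unit is 6 notes. Position-3 pitches of the 3 shown cells: B4, A4, G4.
Each moves down a 2nd; the next is F#4.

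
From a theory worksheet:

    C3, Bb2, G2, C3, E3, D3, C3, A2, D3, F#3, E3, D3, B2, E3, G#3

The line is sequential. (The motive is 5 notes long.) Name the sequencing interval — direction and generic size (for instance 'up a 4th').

Taking 5-note groups, the heads are C3, D3, E3: the pattern moves up a 2nd.
From C3 to D3: up a 2nd.

up a 2nd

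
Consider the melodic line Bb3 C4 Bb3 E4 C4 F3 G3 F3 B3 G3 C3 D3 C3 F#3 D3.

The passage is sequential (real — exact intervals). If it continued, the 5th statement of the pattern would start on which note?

D2

With a 5-note motive the entries are Bb3, F3, C3, each down a 4th from the previous.
Extending the heads down a 4th: G2 → D2.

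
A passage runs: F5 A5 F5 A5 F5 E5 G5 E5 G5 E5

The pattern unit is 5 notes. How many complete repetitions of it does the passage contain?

10 notes in groups of 5 gives 10/5 = 2 statements.
Starts: F5, E5 — each down a 2nd.

2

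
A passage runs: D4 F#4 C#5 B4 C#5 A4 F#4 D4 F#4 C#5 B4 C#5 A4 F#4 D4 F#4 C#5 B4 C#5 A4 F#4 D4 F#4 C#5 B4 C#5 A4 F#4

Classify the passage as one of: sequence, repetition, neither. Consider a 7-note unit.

Each 7-note cell is identical (D4 F#4 C#5 B4 C#5 A4 F#4), restated at the same pitch.

repetition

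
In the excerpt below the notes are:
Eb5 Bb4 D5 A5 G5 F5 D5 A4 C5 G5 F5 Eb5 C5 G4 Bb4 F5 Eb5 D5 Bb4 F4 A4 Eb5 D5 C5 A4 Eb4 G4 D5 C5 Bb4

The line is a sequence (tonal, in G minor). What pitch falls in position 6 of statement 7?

G4

Grouping in 6s, the 6th note of each cell is F5, Eb5, D5, C5, Bb4.
Carrying that down a 2nd forward: A4 → G4.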